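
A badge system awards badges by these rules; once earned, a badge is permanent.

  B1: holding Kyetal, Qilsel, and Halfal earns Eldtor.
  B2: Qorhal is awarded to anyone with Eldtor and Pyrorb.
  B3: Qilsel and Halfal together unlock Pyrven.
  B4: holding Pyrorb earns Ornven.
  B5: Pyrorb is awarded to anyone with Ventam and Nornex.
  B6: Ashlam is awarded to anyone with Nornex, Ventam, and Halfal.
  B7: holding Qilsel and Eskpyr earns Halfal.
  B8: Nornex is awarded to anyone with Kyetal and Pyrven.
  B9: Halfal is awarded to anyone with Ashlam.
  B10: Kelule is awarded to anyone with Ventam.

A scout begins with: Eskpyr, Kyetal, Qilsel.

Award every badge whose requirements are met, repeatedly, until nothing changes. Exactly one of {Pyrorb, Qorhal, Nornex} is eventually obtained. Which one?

Nornex

With Qilsel and Eskpyr, Halfal is earned (B7).
With Qilsel and Halfal, Pyrven is earned (B3).
With Kyetal and Pyrven, Nornex is earned (B8).
Qorhal would need Eldtor and Pyrorb (B2), but Pyrorb is never earned. Pyrorb would need Ventam and Nornex (B5), but Ventam is never earned.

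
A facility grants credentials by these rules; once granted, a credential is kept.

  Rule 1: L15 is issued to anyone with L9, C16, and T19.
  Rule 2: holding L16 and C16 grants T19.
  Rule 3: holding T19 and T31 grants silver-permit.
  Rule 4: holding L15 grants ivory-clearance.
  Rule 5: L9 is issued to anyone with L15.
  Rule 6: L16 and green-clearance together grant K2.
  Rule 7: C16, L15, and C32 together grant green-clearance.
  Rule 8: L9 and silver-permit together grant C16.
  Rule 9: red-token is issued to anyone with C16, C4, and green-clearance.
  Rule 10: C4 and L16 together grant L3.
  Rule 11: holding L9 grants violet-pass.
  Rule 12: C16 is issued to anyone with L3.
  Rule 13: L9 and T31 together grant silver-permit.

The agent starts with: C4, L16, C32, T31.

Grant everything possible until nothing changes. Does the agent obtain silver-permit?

Yes

Holding C4 and L16 grants L3 (Rule 10).
Holding L3 grants C16 (Rule 12).
Holding L16 and C16 grants T19 (Rule 2).
Holding T19 and T31 grants silver-permit (Rule 3).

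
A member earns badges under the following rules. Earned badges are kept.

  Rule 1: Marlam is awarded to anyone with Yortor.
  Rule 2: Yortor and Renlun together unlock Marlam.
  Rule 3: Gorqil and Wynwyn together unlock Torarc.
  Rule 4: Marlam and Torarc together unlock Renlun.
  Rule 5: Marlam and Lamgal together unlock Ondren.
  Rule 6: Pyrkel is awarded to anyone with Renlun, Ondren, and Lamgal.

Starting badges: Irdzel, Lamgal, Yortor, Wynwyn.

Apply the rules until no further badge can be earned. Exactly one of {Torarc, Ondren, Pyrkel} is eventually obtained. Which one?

Ondren

With Yortor, Marlam is earned (Rule 1).
With Marlam and Lamgal, Ondren is earned (Rule 5).
Pyrkel would need Renlun, Ondren, and Lamgal (Rule 6), but Renlun is never earned. Torarc would need Gorqil and Wynwyn (Rule 3), but Gorqil is never earned.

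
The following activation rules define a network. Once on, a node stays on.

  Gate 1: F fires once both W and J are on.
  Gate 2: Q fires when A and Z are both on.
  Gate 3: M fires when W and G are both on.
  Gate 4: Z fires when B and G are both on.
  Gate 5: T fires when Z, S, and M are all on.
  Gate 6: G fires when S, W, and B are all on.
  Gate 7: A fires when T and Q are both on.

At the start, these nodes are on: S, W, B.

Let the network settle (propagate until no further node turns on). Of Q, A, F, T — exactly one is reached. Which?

T

Gate 6: S, W, and B on → G on.
W and G are on, so M fires (Gate 3).
Gate 4: B and G on → Z on.
Z, S, and M are on, so T fires (Gate 5).
F would need W and J (Gate 1), but J never turns on. A would need T and Q (Gate 7), but Q never turns on. Q would need A and Z (Gate 2), but A never turns on.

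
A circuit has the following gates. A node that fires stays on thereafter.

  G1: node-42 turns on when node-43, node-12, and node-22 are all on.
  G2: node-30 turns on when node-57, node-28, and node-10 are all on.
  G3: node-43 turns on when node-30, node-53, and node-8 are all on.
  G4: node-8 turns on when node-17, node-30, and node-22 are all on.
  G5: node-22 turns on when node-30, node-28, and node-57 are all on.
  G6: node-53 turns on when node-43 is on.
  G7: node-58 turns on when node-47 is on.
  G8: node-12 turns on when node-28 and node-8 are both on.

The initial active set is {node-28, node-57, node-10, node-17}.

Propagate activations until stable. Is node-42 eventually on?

No

node-42 would need node-43, node-12, and node-22 (G1), but node-43 never turns on.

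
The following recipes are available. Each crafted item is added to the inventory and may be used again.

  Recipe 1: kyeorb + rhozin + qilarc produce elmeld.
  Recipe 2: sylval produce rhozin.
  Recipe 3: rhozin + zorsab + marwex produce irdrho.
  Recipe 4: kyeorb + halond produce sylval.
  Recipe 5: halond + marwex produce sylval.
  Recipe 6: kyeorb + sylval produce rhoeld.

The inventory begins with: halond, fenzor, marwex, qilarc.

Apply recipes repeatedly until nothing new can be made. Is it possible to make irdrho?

No

irdrho would need rhozin, zorsab, and marwex (Recipe 3), but zorsab is never obtained.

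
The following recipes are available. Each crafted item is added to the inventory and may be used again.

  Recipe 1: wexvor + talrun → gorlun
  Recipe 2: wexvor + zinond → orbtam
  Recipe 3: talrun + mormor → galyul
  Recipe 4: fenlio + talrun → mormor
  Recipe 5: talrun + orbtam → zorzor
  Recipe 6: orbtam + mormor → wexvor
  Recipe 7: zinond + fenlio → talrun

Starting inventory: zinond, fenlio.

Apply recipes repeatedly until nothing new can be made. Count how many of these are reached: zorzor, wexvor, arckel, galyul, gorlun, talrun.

2

Using Recipe 7, zinond and fenlio make talrun.
fenlio + talrun → mormor (Recipe 4).
Using Recipe 3, talrun and mormor make galyul.
zorzor would need talrun and orbtam (Recipe 5), but orbtam is never obtained.
wexvor would need orbtam and mormor (Recipe 6), but orbtam is never obtained.
No rule produces arckel, and it is not given.
galyul: reached.
gorlun would need wexvor and talrun (Recipe 1), but wexvor is never obtained.
talrun: reached.
Reached: galyul and talrun — 2 of the 6.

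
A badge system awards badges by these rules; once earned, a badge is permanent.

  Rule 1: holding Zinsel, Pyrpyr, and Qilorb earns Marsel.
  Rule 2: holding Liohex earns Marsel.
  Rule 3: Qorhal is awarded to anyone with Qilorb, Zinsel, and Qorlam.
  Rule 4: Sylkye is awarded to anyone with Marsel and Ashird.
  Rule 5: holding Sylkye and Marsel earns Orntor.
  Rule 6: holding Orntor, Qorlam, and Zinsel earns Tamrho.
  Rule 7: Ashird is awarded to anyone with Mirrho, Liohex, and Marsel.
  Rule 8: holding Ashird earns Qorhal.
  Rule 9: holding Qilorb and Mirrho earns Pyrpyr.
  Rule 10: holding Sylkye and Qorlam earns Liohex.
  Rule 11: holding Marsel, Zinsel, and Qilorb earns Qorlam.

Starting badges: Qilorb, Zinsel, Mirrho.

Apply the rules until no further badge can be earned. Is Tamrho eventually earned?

Tamrho would need Orntor, Qorlam, and Zinsel (Rule 6), but Orntor is never earned.

No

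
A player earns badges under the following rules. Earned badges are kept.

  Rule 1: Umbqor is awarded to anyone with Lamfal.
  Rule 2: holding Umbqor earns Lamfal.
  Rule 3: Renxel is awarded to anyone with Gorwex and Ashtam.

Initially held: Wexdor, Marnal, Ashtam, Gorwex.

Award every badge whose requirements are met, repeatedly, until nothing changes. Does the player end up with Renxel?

With Gorwex and Ashtam, Renxel is earned (Rule 3).

Yes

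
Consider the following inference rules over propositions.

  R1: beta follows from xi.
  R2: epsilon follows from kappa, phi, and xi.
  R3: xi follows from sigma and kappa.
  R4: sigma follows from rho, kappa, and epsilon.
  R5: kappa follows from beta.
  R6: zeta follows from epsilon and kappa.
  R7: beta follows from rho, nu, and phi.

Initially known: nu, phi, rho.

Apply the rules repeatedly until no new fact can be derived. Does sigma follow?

sigma would need rho, kappa, and epsilon (R4), but epsilon is never established.

No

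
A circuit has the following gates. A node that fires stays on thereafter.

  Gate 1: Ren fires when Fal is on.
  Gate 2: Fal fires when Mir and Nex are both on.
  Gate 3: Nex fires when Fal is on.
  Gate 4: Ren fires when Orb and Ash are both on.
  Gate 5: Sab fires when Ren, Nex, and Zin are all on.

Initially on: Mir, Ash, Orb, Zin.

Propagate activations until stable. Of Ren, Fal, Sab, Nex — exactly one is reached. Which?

Ren

Orb and Ash are on, so Ren fires (Gate 4).
Sab would need Ren, Nex, and Zin (Gate 5), but Nex never turns on. Fal would need Mir and Nex (Gate 2), but Nex never turns on. Nex would need Fal (Gate 3), but Fal never turns on.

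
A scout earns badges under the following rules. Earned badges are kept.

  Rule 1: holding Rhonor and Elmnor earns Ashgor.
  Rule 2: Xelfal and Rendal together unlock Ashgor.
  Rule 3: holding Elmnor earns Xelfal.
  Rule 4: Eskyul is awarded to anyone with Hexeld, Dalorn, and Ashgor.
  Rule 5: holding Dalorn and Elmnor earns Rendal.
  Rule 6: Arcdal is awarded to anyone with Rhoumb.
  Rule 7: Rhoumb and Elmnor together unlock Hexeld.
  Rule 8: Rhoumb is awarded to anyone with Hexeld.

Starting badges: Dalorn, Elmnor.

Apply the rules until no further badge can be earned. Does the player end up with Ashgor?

With Elmnor, Xelfal is earned (Rule 3).
With Dalorn and Elmnor, Rendal is earned (Rule 5).
With Xelfal and Rendal, Ashgor is earned (Rule 2).

Yes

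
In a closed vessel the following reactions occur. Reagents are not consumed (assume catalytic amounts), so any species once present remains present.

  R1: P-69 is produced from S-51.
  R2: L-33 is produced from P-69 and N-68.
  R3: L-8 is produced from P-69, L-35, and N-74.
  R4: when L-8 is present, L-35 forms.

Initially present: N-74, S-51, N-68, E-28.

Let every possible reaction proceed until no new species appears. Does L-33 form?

Yes

S-51 present → P-69 forms (R1).
P-69 and N-68 present → L-33 forms (R2).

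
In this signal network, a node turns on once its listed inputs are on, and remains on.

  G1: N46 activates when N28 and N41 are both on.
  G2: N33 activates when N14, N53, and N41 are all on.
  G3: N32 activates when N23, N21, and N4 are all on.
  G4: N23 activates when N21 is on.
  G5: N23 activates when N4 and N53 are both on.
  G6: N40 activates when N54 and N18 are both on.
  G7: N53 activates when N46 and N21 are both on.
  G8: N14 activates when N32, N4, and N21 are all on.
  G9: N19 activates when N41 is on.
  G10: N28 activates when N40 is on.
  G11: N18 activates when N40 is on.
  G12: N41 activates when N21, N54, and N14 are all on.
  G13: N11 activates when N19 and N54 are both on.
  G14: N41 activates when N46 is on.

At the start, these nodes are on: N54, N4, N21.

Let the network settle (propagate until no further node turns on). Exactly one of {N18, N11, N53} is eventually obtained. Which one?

N21 is on, so N23 activates (G4).
N23, N21, and N4 are on, so N32 activates (G3).
G8: N32, N4, and N21 on → N14 on.
G12: N21, N54, and N14 on → N41 on.
N41 is on, so N19 activates (G9).
N19 and N54 are on, so N11 activates (G13).
N18 would need N40 (G11), but N40 never turns on. N53 would need N46 and N21 (G7), but N46 never turns on.

N11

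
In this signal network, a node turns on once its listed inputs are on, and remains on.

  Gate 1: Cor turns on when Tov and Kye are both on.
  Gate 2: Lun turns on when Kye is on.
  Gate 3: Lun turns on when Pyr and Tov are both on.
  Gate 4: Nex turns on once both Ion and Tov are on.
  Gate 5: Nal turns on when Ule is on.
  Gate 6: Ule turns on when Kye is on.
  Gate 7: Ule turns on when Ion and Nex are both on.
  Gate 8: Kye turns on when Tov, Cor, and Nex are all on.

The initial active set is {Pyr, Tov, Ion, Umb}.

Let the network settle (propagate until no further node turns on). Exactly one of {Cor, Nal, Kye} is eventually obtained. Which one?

Gate 4: Ion and Tov on → Nex on.
Gate 7: Ion and Nex on → Ule on.
Ule is on, so Nal turns on (Gate 5).
Cor would need Tov and Kye (Gate 1), but Kye never turns on. Kye would need Tov, Cor, and Nex (Gate 8), but Cor never turns on.

Nal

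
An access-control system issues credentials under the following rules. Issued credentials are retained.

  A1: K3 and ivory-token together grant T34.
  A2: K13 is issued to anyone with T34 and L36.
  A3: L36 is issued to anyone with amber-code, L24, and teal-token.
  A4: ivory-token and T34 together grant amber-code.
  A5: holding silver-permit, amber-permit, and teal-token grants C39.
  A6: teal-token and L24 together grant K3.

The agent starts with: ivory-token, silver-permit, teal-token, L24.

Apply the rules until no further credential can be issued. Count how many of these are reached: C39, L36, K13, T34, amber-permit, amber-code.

Holding teal-token and L24 grants K3 (A6).
Holding K3 and ivory-token grants T34 (A1).
Holding ivory-token and T34 grants amber-code (A4).
Holding amber-code, L24, and teal-token grants L36 (A3).
Holding T34 and L36 grants K13 (A2).
C39 would need silver-permit, amber-permit, and teal-token (A5), but amber-permit is never granted.
L36: reached.
K13: reached.
T34: reached.
No rule produces amber-permit, and it is not given.
amber-code: reached.
Reached: L36, K13, T34, and amber-code — 4 of the 6.

4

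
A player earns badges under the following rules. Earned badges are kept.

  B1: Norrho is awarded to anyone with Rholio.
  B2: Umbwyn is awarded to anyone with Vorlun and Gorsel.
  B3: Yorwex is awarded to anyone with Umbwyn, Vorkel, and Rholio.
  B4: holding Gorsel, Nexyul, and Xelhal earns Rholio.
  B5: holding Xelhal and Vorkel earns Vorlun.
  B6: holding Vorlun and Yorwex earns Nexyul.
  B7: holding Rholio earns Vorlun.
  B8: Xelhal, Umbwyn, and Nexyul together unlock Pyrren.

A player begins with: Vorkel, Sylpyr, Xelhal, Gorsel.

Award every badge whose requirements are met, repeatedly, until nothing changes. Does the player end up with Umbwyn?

With Xelhal and Vorkel, Vorlun is earned (B5).
With Vorlun and Gorsel, Umbwyn is earned (B2).

Yes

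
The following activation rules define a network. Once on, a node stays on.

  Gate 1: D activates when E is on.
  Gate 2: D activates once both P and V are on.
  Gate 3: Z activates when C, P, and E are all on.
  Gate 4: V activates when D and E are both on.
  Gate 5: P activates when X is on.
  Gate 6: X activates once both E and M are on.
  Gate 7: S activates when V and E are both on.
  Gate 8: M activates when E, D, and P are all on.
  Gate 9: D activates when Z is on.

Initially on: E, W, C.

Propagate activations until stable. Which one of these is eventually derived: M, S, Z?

S

E is on, so D activates (Gate 1).
D and E are on, so V activates (Gate 4).
V and E are on, so S activates (Gate 7).
M would need E, D, and P (Gate 8), but P never turns on. Z would need C, P, and E (Gate 3), but P never turns on.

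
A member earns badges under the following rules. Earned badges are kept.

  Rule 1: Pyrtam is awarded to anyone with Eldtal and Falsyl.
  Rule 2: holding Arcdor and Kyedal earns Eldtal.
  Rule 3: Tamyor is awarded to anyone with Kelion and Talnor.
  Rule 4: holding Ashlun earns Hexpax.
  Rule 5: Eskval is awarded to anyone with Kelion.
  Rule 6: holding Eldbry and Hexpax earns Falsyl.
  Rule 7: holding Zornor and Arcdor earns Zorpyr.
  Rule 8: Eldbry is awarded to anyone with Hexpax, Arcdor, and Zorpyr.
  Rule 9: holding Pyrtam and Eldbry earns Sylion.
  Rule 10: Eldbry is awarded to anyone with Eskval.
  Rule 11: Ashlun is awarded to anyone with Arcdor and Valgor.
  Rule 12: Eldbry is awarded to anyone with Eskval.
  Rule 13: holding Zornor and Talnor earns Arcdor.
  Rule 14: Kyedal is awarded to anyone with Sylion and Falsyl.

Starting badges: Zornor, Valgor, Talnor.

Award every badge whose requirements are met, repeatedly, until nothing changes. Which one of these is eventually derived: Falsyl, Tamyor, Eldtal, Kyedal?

With Zornor and Talnor, Arcdor is earned (Rule 13).
With Arcdor and Valgor, Ashlun is earned (Rule 11).
With Zornor and Arcdor, Zorpyr is earned (Rule 7).
With Ashlun, Hexpax is earned (Rule 4).
With Hexpax, Arcdor, and Zorpyr, Eldbry is earned (Rule 8).
With Eldbry and Hexpax, Falsyl is earned (Rule 6).
Eldtal would need Arcdor and Kyedal (Rule 2), but Kyedal is never earned. Kyedal would need Sylion and Falsyl (Rule 14), but Sylion is never earned. Tamyor would need Kelion and Talnor (Rule 3), but Kelion is never earned.

Falsyl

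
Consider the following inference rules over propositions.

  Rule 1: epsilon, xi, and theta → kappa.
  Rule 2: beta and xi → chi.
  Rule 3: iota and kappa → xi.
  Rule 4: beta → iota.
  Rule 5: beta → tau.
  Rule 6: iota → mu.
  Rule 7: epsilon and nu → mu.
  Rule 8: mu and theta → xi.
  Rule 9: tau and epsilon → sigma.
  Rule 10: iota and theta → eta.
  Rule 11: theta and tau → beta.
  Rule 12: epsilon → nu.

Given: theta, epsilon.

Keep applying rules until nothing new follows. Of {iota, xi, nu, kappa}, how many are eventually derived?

3

From epsilon, Rule 12 gives nu.
epsilon and nu hold, so mu follows (Rule 7).
mu and theta hold, so xi follows (Rule 8).
From epsilon, xi, and theta, Rule 1 gives kappa.
iota would need beta (Rule 4), but beta is never established.
xi: reached.
nu: reached.
kappa: reached.
Reached: xi, nu, and kappa — 3 of the 4.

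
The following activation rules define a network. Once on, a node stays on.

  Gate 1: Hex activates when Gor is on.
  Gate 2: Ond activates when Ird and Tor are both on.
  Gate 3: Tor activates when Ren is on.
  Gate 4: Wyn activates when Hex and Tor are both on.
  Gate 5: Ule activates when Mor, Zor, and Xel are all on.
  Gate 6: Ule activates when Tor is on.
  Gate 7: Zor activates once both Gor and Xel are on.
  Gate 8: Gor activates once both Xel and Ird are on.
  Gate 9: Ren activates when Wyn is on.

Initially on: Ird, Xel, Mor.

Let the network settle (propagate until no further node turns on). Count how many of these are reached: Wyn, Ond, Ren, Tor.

0

Wyn would need Hex and Tor (Gate 4), but Tor never turns on.
Ond would need Ird and Tor (Gate 2), but Tor never turns on.
Ren would need Wyn (Gate 9), but Wyn never turns on.
Tor would need Ren (Gate 3), but Ren never turns on.
None of the 4 are reached.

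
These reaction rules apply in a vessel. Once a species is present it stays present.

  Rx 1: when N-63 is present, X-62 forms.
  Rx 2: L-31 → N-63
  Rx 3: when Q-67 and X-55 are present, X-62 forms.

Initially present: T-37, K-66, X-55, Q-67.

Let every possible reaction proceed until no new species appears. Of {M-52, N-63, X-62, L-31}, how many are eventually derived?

Q-67 and X-55 present → X-62 forms (Rx 3).
No rule produces M-52, and it is not given.
N-63 would need L-31 (Rx 2), but L-31 never forms.
X-62: reached.
No rule produces L-31, and it is not given.
Reached: X-62 — 1 of the 4.

1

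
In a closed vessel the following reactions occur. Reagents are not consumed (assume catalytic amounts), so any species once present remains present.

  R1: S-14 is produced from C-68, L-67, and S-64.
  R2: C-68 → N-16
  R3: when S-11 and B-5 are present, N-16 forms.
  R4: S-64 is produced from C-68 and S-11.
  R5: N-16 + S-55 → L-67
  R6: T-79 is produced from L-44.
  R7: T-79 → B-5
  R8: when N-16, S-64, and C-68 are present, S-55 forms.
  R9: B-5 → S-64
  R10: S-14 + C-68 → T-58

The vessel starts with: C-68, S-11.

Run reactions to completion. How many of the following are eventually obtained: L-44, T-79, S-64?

C-68 and S-11 present → S-64 forms (R4).
No rule produces L-44, and it is not given.
T-79 would need L-44 (R6), but L-44 never forms.
S-64: reached.
Reached: S-64 — 1 of the 3.

1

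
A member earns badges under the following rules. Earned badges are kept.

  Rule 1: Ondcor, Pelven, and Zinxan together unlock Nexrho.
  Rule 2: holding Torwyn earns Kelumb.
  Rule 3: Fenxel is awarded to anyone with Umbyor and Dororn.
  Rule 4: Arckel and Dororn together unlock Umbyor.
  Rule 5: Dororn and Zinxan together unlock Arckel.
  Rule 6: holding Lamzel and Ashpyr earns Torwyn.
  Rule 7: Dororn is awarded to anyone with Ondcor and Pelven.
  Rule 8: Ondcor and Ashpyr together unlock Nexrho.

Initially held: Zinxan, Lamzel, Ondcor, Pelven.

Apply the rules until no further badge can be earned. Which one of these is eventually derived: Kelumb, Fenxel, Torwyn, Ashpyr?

Fenxel

With Ondcor and Pelven, Dororn is earned (Rule 7).
With Dororn and Zinxan, Arckel is earned (Rule 5).
With Arckel and Dororn, Umbyor is earned (Rule 4).
With Umbyor and Dororn, Fenxel is earned (Rule 3).
Torwyn would need Lamzel and Ashpyr (Rule 6), but Ashpyr is never earned. Kelumb would need Torwyn (Rule 2), but Torwyn is never earned. No rule produces Ashpyr, and it is not given.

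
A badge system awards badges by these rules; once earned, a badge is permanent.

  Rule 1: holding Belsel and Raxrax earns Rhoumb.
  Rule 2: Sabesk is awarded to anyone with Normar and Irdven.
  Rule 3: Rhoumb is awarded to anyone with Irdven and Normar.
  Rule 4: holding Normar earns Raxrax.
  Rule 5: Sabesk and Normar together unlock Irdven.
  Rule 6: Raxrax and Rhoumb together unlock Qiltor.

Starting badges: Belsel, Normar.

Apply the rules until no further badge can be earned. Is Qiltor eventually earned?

Yes

With Normar, Raxrax is earned (Rule 4).
With Belsel and Raxrax, Rhoumb is earned (Rule 1).
With Raxrax and Rhoumb, Qiltor is earned (Rule 6).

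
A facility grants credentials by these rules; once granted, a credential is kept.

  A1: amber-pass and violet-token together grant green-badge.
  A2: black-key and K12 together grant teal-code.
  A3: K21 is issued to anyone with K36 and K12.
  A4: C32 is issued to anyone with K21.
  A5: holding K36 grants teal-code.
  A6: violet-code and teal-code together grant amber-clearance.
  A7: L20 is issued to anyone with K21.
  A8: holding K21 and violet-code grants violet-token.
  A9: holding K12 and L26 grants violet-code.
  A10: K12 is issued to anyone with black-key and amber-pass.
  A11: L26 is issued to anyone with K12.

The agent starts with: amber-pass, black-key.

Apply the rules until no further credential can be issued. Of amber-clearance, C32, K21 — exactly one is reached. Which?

amber-clearance

Holding black-key and amber-pass grants K12 (A10).
Holding K12 grants L26 (A11).
Holding black-key and K12 grants teal-code (A2).
Holding K12 and L26 grants violet-code (A9).
Holding violet-code and teal-code grants amber-clearance (A6).
C32 would need K21 (A4), but K21 is never granted. K21 would need K36 and K12 (A3), but K36 is never granted.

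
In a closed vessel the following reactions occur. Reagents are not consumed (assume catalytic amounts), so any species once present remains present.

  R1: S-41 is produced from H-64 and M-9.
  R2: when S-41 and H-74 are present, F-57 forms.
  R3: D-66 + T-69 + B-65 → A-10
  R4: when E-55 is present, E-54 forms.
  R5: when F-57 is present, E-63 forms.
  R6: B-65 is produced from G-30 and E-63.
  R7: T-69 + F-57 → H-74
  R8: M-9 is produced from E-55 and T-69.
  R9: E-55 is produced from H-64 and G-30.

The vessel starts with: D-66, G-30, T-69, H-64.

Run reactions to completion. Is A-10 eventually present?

No

A-10 would need D-66, T-69, and B-65 (R3), but B-65 never forms.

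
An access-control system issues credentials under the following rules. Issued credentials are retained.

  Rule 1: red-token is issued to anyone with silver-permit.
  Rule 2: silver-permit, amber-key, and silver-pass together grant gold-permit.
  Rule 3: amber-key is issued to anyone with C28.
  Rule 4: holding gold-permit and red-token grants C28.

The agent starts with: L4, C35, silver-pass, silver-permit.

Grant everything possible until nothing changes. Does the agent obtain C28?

C28 would need gold-permit and red-token (Rule 4), but gold-permit is never granted.

No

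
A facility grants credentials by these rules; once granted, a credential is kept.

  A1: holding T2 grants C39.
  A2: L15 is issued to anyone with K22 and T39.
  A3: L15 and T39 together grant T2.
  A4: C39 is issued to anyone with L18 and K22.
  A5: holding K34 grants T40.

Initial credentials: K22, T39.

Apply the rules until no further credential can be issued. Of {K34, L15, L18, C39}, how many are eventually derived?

2

Holding K22 and T39 grants L15 (A2).
Holding L15 and T39 grants T2 (A3).
Holding T2 grants C39 (A1).
No rule produces K34, and it is not given.
L15: reached.
No rule produces L18, and it is not given.
C39: reached.
Reached: L15 and C39 — 2 of the 4.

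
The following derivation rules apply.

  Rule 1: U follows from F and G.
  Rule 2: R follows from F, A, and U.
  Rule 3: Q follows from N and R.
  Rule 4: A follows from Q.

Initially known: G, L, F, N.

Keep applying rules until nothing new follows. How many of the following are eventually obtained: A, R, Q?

0

A would need Q (Rule 4), but Q is never established.
R would need F, A, and U (Rule 2), but A is never established.
Q would need N and R (Rule 3), but R is never established.
None of the 3 are reached.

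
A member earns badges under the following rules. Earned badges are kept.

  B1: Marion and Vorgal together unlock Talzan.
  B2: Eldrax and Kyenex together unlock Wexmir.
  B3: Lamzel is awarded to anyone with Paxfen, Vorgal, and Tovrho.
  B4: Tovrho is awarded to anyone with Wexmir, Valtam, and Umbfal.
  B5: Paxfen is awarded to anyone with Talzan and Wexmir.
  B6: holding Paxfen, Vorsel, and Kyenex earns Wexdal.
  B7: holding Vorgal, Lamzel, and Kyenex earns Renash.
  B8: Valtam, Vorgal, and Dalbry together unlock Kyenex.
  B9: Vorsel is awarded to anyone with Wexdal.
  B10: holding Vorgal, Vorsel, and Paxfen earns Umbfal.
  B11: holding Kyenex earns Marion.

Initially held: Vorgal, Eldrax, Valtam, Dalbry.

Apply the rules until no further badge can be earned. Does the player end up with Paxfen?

Yes

With Valtam, Vorgal, and Dalbry, Kyenex is earned (B8).
With Eldrax and Kyenex, Wexmir is earned (B2).
With Kyenex, Marion is earned (B11).
With Marion and Vorgal, Talzan is earned (B1).
With Talzan and Wexmir, Paxfen is earned (B5).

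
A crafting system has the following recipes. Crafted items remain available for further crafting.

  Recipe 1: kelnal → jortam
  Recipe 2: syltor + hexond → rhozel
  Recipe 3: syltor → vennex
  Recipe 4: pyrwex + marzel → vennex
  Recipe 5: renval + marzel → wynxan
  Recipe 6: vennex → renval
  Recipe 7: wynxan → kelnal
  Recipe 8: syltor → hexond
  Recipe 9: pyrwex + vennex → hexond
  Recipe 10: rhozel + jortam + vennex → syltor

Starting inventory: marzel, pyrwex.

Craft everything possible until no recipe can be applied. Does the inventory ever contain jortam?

Yes

pyrwex + marzel → vennex (Recipe 4).
vennex → renval (Recipe 6).
Using Recipe 5, renval and marzel make wynxan.
Using Recipe 7, wynxan makes kelnal.
kelnal → jortam (Recipe 1).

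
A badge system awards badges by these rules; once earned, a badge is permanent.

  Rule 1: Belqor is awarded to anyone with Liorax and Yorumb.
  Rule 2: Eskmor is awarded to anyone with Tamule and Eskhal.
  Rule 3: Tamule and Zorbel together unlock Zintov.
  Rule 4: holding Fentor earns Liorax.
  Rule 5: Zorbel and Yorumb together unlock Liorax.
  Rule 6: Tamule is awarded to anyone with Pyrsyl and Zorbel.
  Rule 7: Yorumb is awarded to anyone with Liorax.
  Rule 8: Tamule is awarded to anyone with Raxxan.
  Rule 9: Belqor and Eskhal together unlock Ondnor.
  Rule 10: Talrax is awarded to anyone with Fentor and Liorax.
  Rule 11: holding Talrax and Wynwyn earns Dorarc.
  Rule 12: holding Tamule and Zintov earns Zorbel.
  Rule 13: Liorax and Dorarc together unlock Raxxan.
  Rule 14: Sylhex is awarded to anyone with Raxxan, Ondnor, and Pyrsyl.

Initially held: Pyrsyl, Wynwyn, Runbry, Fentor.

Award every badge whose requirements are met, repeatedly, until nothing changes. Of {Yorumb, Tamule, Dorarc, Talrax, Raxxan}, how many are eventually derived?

With Fentor, Liorax is earned (Rule 4).
With Fentor and Liorax, Talrax is earned (Rule 10).
With Liorax, Yorumb is earned (Rule 7).
With Talrax and Wynwyn, Dorarc is earned (Rule 11).
With Liorax and Dorarc, Raxxan is earned (Rule 13).
With Raxxan, Tamule is earned (Rule 8).
Yorumb: reached.
Tamule: reached.
Dorarc: reached.
Talrax: reached.
Raxxan: reached.
All 5 are reached.

5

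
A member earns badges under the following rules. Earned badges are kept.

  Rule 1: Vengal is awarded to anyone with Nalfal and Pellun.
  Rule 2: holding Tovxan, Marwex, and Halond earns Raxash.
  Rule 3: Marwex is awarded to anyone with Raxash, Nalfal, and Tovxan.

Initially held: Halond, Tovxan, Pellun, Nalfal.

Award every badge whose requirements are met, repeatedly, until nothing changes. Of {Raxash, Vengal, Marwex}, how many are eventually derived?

With Nalfal and Pellun, Vengal is earned (Rule 1).
Raxash would need Tovxan, Marwex, and Halond (Rule 2), but Marwex is never earned.
Vengal: reached.
Marwex would need Raxash, Nalfal, and Tovxan (Rule 3), but Raxash is never earned.
Reached: Vengal — 1 of the 3.

1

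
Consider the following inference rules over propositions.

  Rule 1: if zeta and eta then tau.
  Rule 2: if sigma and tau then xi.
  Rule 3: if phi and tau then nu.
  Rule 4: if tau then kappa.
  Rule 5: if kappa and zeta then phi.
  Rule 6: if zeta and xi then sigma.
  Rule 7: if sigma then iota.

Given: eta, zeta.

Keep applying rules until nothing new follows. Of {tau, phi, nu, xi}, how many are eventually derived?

From zeta and eta, Rule 1 gives tau.
From tau, Rule 4 gives kappa.
kappa and zeta hold, so phi follows (Rule 5).
From phi and tau, Rule 3 gives nu.
tau: reached.
phi: reached.
nu: reached.
xi would need sigma and tau (Rule 2), but sigma is never established.
Reached: tau, phi, and nu — 3 of the 4.

3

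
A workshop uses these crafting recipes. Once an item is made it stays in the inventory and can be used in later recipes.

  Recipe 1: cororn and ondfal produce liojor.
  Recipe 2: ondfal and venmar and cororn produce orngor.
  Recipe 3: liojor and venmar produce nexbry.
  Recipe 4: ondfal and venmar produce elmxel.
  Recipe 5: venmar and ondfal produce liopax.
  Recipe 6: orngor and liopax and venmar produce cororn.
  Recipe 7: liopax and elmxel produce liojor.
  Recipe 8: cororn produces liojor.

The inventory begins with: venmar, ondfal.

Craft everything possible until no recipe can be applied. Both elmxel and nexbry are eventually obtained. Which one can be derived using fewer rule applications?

elmxel: Using Recipe 4, ondfal and venmar make elmxel. [1 rule application]
nexbry: venmar and ondfal → liopax (Recipe 5). ondfal and venmar → elmxel (Recipe 4). Using Recipe 7, liopax and elmxel make liojor. liojor and venmar → nexbry (Recipe 3). [4 rule applications]
elmxel needs fewer.

elmxel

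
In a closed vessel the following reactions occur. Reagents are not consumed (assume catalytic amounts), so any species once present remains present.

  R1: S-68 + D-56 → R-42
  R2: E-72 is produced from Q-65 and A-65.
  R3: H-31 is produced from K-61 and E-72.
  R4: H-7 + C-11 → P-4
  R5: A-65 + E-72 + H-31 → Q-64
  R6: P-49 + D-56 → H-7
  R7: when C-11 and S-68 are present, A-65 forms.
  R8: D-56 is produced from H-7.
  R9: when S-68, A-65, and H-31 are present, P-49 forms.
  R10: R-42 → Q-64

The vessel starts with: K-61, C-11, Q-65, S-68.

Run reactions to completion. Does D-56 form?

D-56 would need H-7 (R8), but H-7 never forms.

No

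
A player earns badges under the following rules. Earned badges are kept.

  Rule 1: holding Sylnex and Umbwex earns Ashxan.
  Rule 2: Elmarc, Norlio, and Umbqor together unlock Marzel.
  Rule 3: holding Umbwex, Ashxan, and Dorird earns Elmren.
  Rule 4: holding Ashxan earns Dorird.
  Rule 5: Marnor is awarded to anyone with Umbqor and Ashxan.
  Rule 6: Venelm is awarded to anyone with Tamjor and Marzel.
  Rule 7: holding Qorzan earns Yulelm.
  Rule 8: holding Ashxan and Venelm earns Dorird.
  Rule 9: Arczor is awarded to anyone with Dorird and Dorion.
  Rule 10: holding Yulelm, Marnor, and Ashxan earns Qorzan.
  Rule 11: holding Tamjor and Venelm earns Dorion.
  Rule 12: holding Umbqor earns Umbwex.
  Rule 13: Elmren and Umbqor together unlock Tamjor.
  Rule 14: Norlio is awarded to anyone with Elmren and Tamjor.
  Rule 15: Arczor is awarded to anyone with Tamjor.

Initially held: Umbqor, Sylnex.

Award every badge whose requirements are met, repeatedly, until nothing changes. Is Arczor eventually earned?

With Umbqor, Umbwex is earned (Rule 12).
With Sylnex and Umbwex, Ashxan is earned (Rule 1).
With Ashxan, Dorird is earned (Rule 4).
With Umbwex, Ashxan, and Dorird, Elmren is earned (Rule 3).
With Elmren and Umbqor, Tamjor is earned (Rule 13).
With Tamjor, Arczor is earned (Rule 15).

Yes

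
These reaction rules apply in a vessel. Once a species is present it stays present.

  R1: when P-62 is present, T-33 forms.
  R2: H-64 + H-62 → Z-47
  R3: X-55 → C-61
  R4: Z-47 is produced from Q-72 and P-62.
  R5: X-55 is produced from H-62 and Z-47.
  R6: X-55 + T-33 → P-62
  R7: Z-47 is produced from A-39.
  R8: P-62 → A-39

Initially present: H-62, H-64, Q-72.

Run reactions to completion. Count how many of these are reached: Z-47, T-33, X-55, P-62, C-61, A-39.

3

H-64 and H-62 present → Z-47 forms (R2).
H-62 and Z-47 present → X-55 forms (R5).
X-55 present → C-61 forms (R3).
Z-47: reached.
T-33 would need P-62 (R1), but P-62 never forms.
X-55: reached.
P-62 would need X-55 and T-33 (R6), but T-33 never forms.
C-61: reached.
A-39 would need P-62 (R8), but P-62 never forms.
Reached: Z-47, X-55, and C-61 — 3 of the 6.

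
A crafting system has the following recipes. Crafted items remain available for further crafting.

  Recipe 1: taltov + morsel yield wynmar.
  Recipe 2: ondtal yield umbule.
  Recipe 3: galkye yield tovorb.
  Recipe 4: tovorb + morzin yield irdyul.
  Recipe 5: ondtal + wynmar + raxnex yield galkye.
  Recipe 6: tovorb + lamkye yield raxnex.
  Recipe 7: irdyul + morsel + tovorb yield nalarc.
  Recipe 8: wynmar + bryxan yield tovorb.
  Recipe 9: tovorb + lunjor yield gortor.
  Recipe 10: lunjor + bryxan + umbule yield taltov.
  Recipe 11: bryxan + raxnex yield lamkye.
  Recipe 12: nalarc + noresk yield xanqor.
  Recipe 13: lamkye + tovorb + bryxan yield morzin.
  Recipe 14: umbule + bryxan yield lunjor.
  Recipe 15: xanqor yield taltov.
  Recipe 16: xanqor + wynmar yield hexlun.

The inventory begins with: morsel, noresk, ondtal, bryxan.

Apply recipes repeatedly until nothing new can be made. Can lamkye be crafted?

lamkye would need bryxan and raxnex (Recipe 11), but raxnex is never obtained.

No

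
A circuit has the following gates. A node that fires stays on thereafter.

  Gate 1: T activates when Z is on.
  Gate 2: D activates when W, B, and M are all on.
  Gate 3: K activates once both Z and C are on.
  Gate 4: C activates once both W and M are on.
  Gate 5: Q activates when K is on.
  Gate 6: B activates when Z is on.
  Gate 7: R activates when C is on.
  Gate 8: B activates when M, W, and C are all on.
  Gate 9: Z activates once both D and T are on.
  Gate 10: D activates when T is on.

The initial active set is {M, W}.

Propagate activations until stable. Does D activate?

Yes

W and M are on, so C activates (Gate 4).
Gate 8: M, W, and C on → B on.
Gate 2: W, B, and M on → D on.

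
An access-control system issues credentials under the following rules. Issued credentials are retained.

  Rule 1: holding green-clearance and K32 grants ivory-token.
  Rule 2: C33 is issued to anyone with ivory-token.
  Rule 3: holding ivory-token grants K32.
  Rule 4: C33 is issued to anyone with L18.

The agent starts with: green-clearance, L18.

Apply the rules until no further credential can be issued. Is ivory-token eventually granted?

ivory-token would need green-clearance and K32 (Rule 1), but K32 is never granted.

No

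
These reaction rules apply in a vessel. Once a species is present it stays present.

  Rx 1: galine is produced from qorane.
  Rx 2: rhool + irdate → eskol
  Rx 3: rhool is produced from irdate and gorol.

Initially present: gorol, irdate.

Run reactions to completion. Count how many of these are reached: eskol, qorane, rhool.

2

irdate and gorol present → rhool forms (Rx 3).
rhool and irdate present → eskol forms (Rx 2).
eskol: reached.
No rule produces qorane, and it is not given.
rhool: reached.
Reached: eskol and rhool — 2 of the 3.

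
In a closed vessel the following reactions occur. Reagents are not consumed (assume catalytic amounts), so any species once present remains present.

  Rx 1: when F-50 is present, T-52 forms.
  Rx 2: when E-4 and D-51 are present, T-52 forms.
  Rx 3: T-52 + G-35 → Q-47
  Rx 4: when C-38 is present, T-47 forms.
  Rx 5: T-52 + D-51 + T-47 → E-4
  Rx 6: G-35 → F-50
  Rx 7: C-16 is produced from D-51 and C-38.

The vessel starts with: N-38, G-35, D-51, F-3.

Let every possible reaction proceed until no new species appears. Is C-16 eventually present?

No

C-16 would need D-51 and C-38 (Rx 7), but C-38 never forms.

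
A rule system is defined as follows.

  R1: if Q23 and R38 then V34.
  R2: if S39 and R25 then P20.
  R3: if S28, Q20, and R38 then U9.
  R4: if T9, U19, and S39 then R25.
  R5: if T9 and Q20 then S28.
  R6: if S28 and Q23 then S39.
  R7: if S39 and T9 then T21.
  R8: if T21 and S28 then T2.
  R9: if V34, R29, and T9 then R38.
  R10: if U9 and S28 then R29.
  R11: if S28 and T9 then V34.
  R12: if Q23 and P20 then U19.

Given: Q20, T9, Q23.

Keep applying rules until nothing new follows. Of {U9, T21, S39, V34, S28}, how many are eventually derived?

T9 and Q20 hold, so S28 follows (R5).
From S28 and Q23, R6 gives S39.
S28 and T9 hold, so V34 follows (R11).
S39 and T9 hold, so T21 follows (R7).
U9 would need S28, Q20, and R38 (R3), but R38 is never established.
T21: reached.
S39: reached.
V34: reached.
S28: reached.
Reached: T21, S39, V34, and S28 — 4 of the 5.

4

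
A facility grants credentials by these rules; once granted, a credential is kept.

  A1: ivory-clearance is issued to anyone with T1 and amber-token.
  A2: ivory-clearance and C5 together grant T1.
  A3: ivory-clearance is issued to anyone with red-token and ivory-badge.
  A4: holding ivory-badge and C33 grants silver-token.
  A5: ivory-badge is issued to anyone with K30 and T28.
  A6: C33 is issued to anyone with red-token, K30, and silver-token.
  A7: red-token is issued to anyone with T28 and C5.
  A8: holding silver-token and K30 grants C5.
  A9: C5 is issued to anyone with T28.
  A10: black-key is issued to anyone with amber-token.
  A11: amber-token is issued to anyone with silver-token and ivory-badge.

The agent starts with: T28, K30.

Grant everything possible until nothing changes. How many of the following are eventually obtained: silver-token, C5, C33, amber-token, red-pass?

1

Holding T28 grants C5 (A9).
silver-token would need ivory-badge and C33 (A4), but C33 is never granted.
C5: reached.
C33 would need red-token, K30, and silver-token (A6), but silver-token is never granted.
amber-token would need silver-token and ivory-badge (A11), but silver-token is never granted.
No rule produces red-pass, and it is not given.
Reached: C5 — 1 of the 5.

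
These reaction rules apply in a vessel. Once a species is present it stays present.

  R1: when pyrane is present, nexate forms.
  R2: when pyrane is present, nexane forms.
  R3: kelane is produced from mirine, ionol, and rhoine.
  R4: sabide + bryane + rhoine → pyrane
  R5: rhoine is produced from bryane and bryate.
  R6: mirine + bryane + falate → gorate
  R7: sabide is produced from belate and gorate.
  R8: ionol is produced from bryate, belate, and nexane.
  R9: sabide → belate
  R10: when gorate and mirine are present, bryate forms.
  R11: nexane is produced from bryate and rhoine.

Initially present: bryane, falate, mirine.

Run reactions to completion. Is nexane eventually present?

mirine, bryane, and falate present → gorate forms (R6).
gorate and mirine present → bryate forms (R10).
bryane and bryate present → rhoine forms (R5).
bryate and rhoine present → nexane forms (R11).

Yes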